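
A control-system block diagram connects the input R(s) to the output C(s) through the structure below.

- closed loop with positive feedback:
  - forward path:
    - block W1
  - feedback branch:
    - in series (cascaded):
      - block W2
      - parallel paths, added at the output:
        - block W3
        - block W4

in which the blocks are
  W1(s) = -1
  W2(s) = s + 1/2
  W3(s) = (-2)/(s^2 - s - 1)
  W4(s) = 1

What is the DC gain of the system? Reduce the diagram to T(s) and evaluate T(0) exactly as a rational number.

(1) add W3, W4 (parallel) -> (s^2 - s - 3)/(s^2 - s - 1)
(2) combine W2, (W3+W4) in series -> (2*s^3 - s^2 - 7*s - 3)/(2*s^2 - 2*s - 2)
(3) apply the feedback formula to W1, (W2*(W3+W4)) -> (-2*s^2 + 2*s + 2)/(2*s^3 + s^2 - 9*s - 5)
Step 3 gives the overall T(s). Then T(0) = 2/(-5) = -2/5.

Answer: -2/5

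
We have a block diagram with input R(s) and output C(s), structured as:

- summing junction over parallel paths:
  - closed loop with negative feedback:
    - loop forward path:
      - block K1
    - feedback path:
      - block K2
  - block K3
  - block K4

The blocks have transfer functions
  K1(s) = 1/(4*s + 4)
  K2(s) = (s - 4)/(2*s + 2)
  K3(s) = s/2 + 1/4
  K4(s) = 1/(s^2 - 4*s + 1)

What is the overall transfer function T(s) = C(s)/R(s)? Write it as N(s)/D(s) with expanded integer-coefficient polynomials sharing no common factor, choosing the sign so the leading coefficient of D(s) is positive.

[1] collapse the loop (K1 forward, K2 return): (2*s + 2)/(8*s^2 + 17*s + 4)
[2] combine [K1/(1+K1*K2)], K3, K4 in parallel - this is the overall T(s), already in the required normalized form

Final answer: (16*s^5 - 22*s^4 - 119*s^3 - 46*s^2 + 53*s + 28)/(32*s^4 - 60*s^3 - 224*s^2 + 4*s + 16)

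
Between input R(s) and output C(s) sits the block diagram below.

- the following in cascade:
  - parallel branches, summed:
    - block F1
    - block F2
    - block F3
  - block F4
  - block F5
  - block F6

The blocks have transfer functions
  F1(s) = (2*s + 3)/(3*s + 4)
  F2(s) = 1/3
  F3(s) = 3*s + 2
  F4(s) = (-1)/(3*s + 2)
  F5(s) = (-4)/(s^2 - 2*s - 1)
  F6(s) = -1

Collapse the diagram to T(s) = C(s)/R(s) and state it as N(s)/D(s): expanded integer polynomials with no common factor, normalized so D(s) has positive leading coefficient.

Step 1. combine F1, F2, F3 in parallel, giving (27*s^2 + 63*s + 37)/(9*s + 12)
Step 2. series reduction of (F1+F2+F3), F4, F5, F6, giving the overall T(s)

Therefore the answer is (-108*s^2 - 252*s - 148)/(27*s^4 - 111*s^2 - 102*s - 24).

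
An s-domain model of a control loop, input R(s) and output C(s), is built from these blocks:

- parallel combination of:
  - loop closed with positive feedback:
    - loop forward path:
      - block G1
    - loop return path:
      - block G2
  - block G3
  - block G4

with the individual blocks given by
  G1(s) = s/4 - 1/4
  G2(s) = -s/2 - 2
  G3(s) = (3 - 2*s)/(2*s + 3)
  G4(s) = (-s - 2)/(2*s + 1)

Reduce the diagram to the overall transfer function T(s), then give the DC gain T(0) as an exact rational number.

Step 1: apply the feedback formula to G1, G2: (2*s - 2)/(s^2 + 3*s + 4)
Step 2: parallel reduction of [G1/(1-G1*G2)], G3, G4: (-6*s^4 - 13*s^3 - 28*s^2 - 31*s - 18)/(4*s^4 + 20*s^3 + 43*s^2 + 41*s + 12)
DC gain: substitute s = 0 into T(s) from step 2: T(0) = -18/12 = -3/2.

Hence the answer: -3/2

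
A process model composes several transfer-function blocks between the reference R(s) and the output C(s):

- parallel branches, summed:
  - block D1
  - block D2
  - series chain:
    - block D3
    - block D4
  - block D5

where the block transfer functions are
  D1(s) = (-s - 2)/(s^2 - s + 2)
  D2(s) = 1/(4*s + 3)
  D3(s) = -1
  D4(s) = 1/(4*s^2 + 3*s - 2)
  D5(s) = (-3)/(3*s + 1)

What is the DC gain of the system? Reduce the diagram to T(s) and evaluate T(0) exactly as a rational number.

Step 1 - reduce the series chain D3, D4 -> (-1)/(4*s^2 + 3*s - 2)
Step 2 - parallel reduction of D1, D2, (D3*D4), D5 -> (-84*s^5 - 219*s^4 - 223*s^3 - 147*s^2 - 11*s + 38)/(48*s^6 + 40*s^5 + 35*s^4 + 132*s^3 + 65*s^2 - 28*s - 12)
Step 2 gives the overall T(s). Then T(0) = 38/(-12) = -19/6.

Hence the answer: -19/6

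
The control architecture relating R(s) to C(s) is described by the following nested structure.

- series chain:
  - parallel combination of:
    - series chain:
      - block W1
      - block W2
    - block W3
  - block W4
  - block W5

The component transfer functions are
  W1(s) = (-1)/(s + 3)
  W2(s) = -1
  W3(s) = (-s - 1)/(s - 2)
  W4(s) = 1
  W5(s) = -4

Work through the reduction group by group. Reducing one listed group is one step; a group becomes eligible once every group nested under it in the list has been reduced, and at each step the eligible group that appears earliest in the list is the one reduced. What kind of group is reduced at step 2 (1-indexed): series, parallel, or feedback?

Answer: parallel

Working:
Step 1 - reduce the series chain W1, W2
Step 2 - combine (W1*W2), W3 in parallel
Step 3 - combine ((W1*W2)+W3), W4, W5 in series
Step 2 collapses a parallel group.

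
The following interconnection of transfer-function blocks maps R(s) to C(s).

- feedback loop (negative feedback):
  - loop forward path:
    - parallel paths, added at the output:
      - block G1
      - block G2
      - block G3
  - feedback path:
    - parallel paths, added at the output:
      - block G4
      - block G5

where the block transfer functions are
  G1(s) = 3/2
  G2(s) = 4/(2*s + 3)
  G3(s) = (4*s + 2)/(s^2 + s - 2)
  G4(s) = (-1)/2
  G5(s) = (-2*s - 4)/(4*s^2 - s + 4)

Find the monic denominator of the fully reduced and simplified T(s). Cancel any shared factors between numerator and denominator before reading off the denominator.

Step 1. parallel reduction of G1, G2, G3 = (6*s^3 + 39*s^2 + 37*s - 22)/(4*s^3 + 10*s^2 - 2*s - 12)
Step 2. add G4, G5 (parallel) = (-4*s^2 - 3*s - 12)/(8*s^2 - 2*s + 8)
Step 3. close the feedback loop around (G1+G2+G3), (G4+G5) = (48*s^5 + 300*s^4 + 266*s^3 + 62*s^2 + 340*s - 176)/(8*s^5 - 102*s^4 - 341*s^3 - 503*s^2 - 370*s + 168)
That last expression is T(s), already simplified. Scaling its denominator by 1/8 (the reciprocal of the leading coefficient) yields the monic denominator.

Therefore the answer is s^5 - 51*s^4/4 - 341*s^3/8 - 503*s^2/8 - 185*s/4 + 21.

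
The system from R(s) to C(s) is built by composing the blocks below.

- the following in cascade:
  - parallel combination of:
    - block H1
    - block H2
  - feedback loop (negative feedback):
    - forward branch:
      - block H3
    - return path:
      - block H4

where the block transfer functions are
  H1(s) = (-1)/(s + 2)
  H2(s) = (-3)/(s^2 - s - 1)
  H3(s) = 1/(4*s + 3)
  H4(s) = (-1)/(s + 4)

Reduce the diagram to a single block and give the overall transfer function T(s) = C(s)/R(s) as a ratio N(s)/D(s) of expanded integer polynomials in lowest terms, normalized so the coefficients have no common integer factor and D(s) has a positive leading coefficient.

[1] parallel reduction of H1, H2, giving (-s^2 - 2*s - 5)/(s^3 + s^2 - 3*s - 2)
[2] close the feedback loop around H3, H4, giving (s + 4)/(4*s^2 + 19*s + 11)
[3] multiply (H1+H2), [H3/(1+H3*H4)] (series), which is the overall transfer function T(s) = C(s)/R(s) in lowest terms

Answer: (-s^3 - 6*s^2 - 13*s - 20)/(4*s^5 + 23*s^4 + 18*s^3 - 54*s^2 - 71*s - 22)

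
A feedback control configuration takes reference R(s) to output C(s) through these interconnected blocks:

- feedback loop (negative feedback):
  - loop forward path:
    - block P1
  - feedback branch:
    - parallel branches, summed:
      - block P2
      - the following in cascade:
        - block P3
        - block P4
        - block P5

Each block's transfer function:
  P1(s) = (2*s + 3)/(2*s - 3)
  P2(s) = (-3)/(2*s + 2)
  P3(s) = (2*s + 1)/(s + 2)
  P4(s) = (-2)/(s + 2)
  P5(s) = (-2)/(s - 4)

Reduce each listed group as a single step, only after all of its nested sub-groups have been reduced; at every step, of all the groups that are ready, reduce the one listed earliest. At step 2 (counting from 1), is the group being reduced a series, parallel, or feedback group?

1. cascade P3, P4, P5
2. add P2, (P3*P4*P5) (parallel)
3. collapse the loop (P1 forward, (P2+(P3*P4*P5)) return)
Step 2: parallel.

Answer: parallel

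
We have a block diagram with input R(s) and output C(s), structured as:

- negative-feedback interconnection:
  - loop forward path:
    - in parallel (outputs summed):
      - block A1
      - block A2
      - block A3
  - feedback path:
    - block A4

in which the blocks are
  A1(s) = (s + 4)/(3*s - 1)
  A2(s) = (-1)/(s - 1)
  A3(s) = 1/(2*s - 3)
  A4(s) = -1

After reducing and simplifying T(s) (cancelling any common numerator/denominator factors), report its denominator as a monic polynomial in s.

Reducing step by step:

[1] add A1, A2, A3 (parallel); result (2*s^3 - 10*s + 10)/(6*s^3 - 17*s^2 + 14*s - 3)
[2] close the feedback loop around (A1+A2+A3), A4; result (2*s^3 - 10*s + 10)/(4*s^3 - 17*s^2 + 24*s - 13)
No further cancellation is possible in the step-2 result, so that is T(s). Its denominator becomes monic after dividing by the leading coefficient 4.

Answer: s^3 - 17*s^2/4 + 6*s - 13/4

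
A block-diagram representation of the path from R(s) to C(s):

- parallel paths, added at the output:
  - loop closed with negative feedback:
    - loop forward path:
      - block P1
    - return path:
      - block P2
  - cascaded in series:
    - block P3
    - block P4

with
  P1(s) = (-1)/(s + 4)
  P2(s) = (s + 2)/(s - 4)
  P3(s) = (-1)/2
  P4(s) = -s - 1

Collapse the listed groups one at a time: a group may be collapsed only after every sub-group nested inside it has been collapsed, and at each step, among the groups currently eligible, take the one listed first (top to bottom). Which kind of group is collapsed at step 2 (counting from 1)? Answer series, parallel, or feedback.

Step 1: feedback reduction of P1, P2
Step 2: multiply P3, P4 (series)
Step 3: combine [P1/(1+P1*P2)], (P3*P4) in parallel
At step 2 the group reduced is series.

Final answer: series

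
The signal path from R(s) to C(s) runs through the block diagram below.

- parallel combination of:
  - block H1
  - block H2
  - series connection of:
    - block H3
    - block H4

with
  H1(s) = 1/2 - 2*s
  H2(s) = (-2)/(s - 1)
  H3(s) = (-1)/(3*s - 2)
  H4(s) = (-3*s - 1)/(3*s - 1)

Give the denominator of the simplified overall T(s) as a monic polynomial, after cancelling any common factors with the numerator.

Step 1 - series reduction of H3, H4 gives (3*s + 1)/(9*s^2 - 9*s + 2)
Step 2 - combine H1, H2, (H3*H4) in parallel gives (-36*s^4 + 81*s^3 - 92*s^2 + 51*s - 12)/(18*s^3 - 36*s^2 + 22*s - 4)
That last expression is T(s), already simplified. Scaling its denominator by 1/18 (the reciprocal of the leading coefficient) yields the monic denominator.

Final answer: s^3 - 2*s^2 + 11*s/9 - 2/9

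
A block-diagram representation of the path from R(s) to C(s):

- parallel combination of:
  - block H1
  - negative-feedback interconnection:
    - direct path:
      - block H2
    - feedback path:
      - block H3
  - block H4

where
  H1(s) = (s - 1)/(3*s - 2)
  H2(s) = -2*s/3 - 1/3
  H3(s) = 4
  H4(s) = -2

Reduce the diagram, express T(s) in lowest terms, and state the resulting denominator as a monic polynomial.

The answer is s^2 - 13*s/24 - 1/12.

Reasoning:
Step 1 - reduce the feedback loop with forward H2 and return H3 gives (2*s + 1)/(8*s + 1)
Step 2 - parallel reduction of H1, [H2/(1+H2*H3)], H4 gives (-34*s^2 + 18*s + 1)/(24*s^2 - 13*s - 2)
The result of step 2 is T(s) in lowest terms. Its denominator has leading coefficient 24; dividing the denominator through by 24 makes it monic.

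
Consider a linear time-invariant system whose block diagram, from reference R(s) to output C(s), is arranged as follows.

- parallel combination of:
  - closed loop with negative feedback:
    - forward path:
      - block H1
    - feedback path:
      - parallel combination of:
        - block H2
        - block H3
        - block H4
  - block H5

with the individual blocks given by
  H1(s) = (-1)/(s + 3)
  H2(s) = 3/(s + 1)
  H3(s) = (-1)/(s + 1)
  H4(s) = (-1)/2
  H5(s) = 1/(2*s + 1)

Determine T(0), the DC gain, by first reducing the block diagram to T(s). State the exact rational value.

1. add H2, H3, H4 (parallel): (3 - s)/(2*s + 2)
2. feedback reduction of H1, (H2+H3+H4): (-2*s - 2)/(2*s^2 + 9*s + 3)
3. sum the parallel branches [H1/(1+H1*(H2+H3+H4))], H5: (-2*s^2 + 3*s + 1)/(4*s^3 + 20*s^2 + 15*s + 3)
Step 3 gives the overall T(s). Then T(0) = 1/3.

Therefore the answer is 1/3.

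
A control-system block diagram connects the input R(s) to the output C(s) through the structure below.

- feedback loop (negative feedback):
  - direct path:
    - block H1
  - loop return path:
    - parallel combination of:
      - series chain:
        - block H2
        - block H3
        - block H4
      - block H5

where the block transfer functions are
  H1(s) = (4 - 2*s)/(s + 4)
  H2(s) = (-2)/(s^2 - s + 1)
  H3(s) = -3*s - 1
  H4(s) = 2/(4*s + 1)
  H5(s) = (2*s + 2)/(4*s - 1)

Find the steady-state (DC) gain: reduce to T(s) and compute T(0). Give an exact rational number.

(1) series reduction of H2, H3, H4 = (12*s + 4)/(4*s^3 - 3*s^2 + 3*s + 1)
(2) sum the parallel branches (H2*H3*H4), H5 = (8*s^4 + 2*s^3 + 48*s^2 + 12*s - 2)/(16*s^4 - 16*s^3 + 15*s^2 + s - 1)
(3) feedback reduction of H1, ((H2*H3*H4)+H5) = (-32*s^5 + 96*s^4 - 94*s^3 + 58*s^2 + 6*s - 4)/(76*s^4 - 137*s^3 + 229*s^2 + 55*s - 12)
Evaluating the step-3 result (the overall T(s)) at s = 0 gives T(0) = -4/(-12) = 1/3.

Therefore the answer is 1/3.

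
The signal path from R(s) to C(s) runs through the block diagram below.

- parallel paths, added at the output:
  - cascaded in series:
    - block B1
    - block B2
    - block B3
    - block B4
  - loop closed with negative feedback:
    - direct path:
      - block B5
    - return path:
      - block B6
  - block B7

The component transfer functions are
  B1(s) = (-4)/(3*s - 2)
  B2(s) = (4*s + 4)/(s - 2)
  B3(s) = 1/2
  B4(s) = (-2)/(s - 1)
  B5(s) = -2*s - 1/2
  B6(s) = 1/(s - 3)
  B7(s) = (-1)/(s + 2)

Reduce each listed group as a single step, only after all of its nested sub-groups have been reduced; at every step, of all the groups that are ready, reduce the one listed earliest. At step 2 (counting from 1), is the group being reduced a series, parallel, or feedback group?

Reducing step by step:

[1] reduce the series chain B1, B2, B3, B4
[2] apply the feedback formula to B5, B6
[3] reduce the parallel group (B1*B2*B3*B4), [B5/(1+B5*B6)], B7
Step 2 collapses a feedback group.

Answer: feedback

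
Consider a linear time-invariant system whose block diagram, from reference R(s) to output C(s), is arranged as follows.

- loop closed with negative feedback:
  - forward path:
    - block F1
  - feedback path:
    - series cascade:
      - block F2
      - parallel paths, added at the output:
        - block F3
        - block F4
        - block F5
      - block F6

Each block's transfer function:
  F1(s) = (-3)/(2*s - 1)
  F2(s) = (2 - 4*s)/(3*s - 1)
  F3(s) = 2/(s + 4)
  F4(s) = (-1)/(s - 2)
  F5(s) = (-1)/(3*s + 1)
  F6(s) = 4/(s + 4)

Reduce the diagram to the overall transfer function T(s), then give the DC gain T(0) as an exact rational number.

1. sum the parallel branches F3, F4, F5: (2*s^2 - 25*s)/(3*s^3 + 7*s^2 - 22*s - 8)
2. combine F2, (F3+F4+F5), F6 in series: (-32*s^3 + 416*s^2 - 200*s)/(9*s^5 + 54*s^4 - s^3 - 294*s^2 + 32)
3. apply the feedback formula to F1, (F2*(F3+F4+F5)*F6): (-27*s^5 - 162*s^4 + 3*s^3 + 882*s^2 - 96)/(18*s^6 + 99*s^5 - 56*s^4 - 491*s^3 - 954*s^2 + 664*s - 32)
That last expression is T(s); at s = 0 only the constant terms survive, so T(0) = -96/(-32) = 3.

Hence the answer: 3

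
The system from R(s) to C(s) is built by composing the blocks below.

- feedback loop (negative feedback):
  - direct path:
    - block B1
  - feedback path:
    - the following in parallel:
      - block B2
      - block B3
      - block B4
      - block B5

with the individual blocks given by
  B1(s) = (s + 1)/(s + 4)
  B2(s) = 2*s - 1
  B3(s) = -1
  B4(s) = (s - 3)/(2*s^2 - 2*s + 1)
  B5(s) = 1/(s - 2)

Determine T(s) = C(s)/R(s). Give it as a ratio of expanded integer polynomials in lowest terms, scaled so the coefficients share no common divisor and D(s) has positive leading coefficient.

[1] reduce the parallel group B2, B3, B4, B5 -> (4*s^4 - 16*s^3 + 25*s^2 - 21*s + 11)/(2*s^3 - 6*s^2 + 5*s - 2)
[2] collapse the loop (B1 forward, (B2+B3+B4+B5) return), giving the overall T(s)

Final answer: (2*s^4 - 4*s^3 - s^2 + 3*s - 2)/(4*s^5 - 10*s^4 + 11*s^3 - 15*s^2 + 8*s + 3)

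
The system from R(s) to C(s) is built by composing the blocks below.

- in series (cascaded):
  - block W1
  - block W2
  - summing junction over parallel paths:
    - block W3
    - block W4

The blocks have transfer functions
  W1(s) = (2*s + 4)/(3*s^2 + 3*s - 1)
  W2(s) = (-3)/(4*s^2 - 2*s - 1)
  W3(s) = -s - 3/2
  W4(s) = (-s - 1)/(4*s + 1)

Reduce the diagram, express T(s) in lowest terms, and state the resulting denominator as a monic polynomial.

Reducing step by step:

1. sum the parallel branches W3, W4 gives (-8*s^2 - 16*s - 5)/(8*s + 2)
2. cascade W1, W2, (W3+W4) gives (24*s^3 + 96*s^2 + 111*s + 30)/(48*s^5 + 36*s^4 - 46*s^3 - 17*s^2 + 3*s + 1)
Step 2 gives the fully reduced T(s), with no common factor left to cancel. The denominator's leading coefficient is 48, so divide each of its coefficients by 48 to get the monic form.

Answer: s^5 + 3*s^4/4 - 23*s^3/24 - 17*s^2/48 + s/16 + 1/48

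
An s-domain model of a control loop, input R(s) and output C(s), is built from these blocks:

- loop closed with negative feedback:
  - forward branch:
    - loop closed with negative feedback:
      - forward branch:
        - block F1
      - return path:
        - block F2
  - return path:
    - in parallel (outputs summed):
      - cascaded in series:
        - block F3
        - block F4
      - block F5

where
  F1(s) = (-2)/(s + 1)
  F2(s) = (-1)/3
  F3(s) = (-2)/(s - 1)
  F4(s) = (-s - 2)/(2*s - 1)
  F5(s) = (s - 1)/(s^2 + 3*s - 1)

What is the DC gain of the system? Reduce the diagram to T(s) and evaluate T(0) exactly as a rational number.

The answer is 6/25.

Reasoning:
Step 1. reduce the feedback loop with forward F1 and return F2 -> (-6)/(3*s + 5)
Step 2. combine F3, F4 in series -> (2*s + 4)/(2*s^2 - 3*s + 1)
Step 3. sum the parallel branches (F3*F4), F5 -> (4*s^3 + 5*s^2 + 14*s - 5)/(2*s^4 + 3*s^3 - 10*s^2 + 6*s - 1)
Step 4. close the feedback loop around [F1/(1+F1*F2)], ((F3*F4)+F5) -> (-12*s^4 - 18*s^3 + 60*s^2 - 36*s + 6)/(6*s^5 + 19*s^4 - 39*s^3 - 62*s^2 - 57*s + 25)
Evaluating the step-4 result (the overall T(s)) at s = 0 gives T(0) = 6/25.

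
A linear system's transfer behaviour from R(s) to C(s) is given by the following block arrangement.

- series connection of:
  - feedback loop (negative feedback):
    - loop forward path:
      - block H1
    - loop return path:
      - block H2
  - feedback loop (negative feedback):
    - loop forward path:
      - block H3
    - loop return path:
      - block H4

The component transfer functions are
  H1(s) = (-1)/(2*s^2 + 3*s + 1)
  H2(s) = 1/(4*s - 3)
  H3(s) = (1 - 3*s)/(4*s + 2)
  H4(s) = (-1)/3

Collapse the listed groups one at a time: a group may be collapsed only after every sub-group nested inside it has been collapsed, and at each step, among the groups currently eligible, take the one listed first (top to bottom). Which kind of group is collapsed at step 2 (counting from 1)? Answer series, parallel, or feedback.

Step 1. feedback reduction of H1, H2
Step 2. close the feedback loop around H3, H4
Step 3. combine [H1/(1+H1*H2)], [H3/(1+H3*H4)] in series
Step 2: feedback.

Hence the answer: feedback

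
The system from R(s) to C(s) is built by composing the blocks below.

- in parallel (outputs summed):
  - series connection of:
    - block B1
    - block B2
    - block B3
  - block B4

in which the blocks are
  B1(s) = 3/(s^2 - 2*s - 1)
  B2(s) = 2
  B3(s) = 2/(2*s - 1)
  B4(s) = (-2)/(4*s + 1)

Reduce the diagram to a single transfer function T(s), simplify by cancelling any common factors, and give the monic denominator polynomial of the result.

First reduce the diagram to T(s).

1. multiply B1, B2, B3 (series), giving 12/(2*s^3 - 5*s^2 + 1)
2. add (B1*B2*B3), B4 (parallel), giving (-4*s^3 + 10*s^2 + 48*s + 10)/(8*s^4 - 18*s^3 - 5*s^2 + 4*s + 1)
The result of step 2 is T(s) in lowest terms. Its denominator has leading coefficient 8; dividing the denominator through by 8 makes it monic.

Answer: s^4 - 9*s^3/4 - 5*s^2/8 + s/2 + 1/8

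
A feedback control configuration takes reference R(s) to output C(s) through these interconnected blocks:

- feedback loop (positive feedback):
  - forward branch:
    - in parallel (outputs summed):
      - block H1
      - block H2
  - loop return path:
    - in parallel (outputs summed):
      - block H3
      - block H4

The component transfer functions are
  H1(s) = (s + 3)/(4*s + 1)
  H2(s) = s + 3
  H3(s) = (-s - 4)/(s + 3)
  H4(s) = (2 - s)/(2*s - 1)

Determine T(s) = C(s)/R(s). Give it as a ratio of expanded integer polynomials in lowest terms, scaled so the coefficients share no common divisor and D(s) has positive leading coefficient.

First reduce the diagram to T(s).

Step 1: combine H1, H2 in parallel, giving (4*s^2 + 14*s + 6)/(4*s + 1)
Step 2: add H3, H4 (parallel), giving (-3*s^2 - 8*s + 10)/(2*s^2 + 5*s - 3)
Step 3: close the feedback loop around (H1+H2), (H3+H4), giving the overall T(s)

Answer: (8*s^3 + 24*s^2 - 2*s - 6)/(12*s^3 + 46*s^2 - 26*s - 21)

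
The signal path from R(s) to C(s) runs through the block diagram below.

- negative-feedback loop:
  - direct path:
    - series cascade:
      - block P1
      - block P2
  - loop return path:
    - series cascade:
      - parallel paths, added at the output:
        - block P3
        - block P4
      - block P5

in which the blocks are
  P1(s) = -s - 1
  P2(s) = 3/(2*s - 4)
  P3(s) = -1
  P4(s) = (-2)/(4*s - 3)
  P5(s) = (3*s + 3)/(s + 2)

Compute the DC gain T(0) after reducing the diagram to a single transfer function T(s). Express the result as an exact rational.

First reduce the diagram to T(s).

(1) series reduction of P1, P2 = (-3*s - 3)/(2*s - 4)
(2) sum the parallel branches P3, P4 = (1 - 4*s)/(4*s - 3)
(3) cascade (P3+P4), P5 = (-12*s^2 - 9*s + 3)/(4*s^2 + 5*s - 6)
(4) apply the feedback formula to (P1*P2), ((P3+P4)*P5) = (-12*s^3 - 27*s^2 + 3*s + 18)/(44*s^3 + 57*s^2 - 14*s + 15)
That last expression is T(s); at s = 0 only the constant terms survive, so T(0) = 18/15 = 6/5.

Answer: 6/5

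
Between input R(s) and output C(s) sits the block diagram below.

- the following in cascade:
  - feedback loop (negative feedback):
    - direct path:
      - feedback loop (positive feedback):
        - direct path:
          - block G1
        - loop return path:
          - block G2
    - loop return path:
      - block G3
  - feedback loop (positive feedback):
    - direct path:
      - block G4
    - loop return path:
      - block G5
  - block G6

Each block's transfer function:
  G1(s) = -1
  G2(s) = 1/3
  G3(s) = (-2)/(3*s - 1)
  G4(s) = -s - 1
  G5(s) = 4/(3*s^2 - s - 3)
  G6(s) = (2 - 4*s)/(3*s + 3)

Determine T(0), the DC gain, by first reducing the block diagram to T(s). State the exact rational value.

Reducing step by step:

(1) collapse the loop (G1 forward, G2 return), giving (-3)/4
(2) collapse the loop ([G1/(1-G1*G2)] forward, G3 return), giving (3 - 9*s)/(12*s + 2)
(3) reduce the feedback loop with forward G4 and return G5, giving (-3*s^3 - 2*s^2 + 4*s + 3)/(3*s^2 + 3*s + 1)
(4) series reduction of [[G1/(1-G1*G2)]/(1+[G1/(1-G1*G2)]*G3)], [G4/(1-G4*G5)], G6, giving (-18*s^4 + 21*s^3 + 10*s^2 - 14*s + 3)/(18*s^3 + 21*s^2 + 9*s + 1)
The step-4 result is T(s). Setting s = 0: T(0) = 3/1 = 3.

Answer: 3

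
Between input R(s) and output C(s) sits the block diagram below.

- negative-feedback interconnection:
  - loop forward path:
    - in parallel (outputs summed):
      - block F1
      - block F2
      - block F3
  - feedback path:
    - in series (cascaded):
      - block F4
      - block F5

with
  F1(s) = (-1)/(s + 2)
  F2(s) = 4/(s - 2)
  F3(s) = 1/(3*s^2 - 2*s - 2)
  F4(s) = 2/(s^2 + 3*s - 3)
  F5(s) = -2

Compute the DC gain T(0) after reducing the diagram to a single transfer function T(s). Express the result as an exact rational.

Reducing step by step:

(1) sum the parallel branches F1, F2, F3 -> (9*s^3 + 25*s^2 - 26*s - 24)/(3*s^4 - 2*s^3 - 14*s^2 + 8*s + 8)
(2) combine F4, F5 in series -> (-4)/(s^2 + 3*s - 3)
(3) collapse the loop ((F1+F2+F3) forward, (F4*F5) return) -> (9*s^5 + 52*s^4 + 22*s^3 - 177*s^2 + 6*s + 72)/(3*s^6 + 7*s^5 - 29*s^4 - 64*s^3 - 26*s^2 + 104*s + 72)
Evaluating the step-3 result (the overall T(s)) at s = 0 gives T(0) = 72/72 = 1.

Answer: 1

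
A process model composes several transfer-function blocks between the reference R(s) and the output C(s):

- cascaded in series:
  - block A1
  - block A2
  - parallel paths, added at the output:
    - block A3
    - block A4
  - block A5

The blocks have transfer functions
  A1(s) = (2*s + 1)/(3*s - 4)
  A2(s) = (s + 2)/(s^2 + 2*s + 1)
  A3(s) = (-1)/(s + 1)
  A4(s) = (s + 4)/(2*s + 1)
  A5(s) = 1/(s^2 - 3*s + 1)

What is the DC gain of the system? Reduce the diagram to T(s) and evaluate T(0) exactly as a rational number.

(1) sum the parallel branches A3, A4 -> (s^2 + 3*s + 3)/(2*s^2 + 3*s + 1)
(2) cascade A1, A2, (A3+A4), A5 -> (s^3 + 5*s^2 + 9*s + 6)/(3*s^6 - 4*s^5 - 15*s^4 + 5*s^3 + 20*s^2 + 3*s - 4)
The step-2 result is T(s). Setting s = 0: T(0) = 6/(-4) = -3/2.

Final answer: -3/2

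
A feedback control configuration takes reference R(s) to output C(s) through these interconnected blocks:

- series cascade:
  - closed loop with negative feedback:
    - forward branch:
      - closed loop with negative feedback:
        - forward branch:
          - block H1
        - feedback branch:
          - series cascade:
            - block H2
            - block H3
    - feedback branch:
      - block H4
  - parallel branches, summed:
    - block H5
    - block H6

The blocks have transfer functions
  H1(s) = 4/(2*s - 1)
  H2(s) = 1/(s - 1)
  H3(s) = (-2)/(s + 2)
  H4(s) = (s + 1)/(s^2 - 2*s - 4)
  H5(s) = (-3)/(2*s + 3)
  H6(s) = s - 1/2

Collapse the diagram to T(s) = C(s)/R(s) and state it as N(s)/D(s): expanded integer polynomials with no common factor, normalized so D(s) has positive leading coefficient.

Step 1: series reduction of H2, H3, giving (-2)/(s^2 + s - 2)
Step 2: close the feedback loop around H1, (H2*H3), giving (4*s^2 + 4*s - 8)/(2*s^3 + s^2 - 5*s - 6)
Step 3: feedback reduction of [H1/(1+H1*(H2*H3))], H4, giving (4*s^4 - 4*s^3 - 32*s^2 + 32)/(2*s^5 - 3*s^4 - 11*s^3 + 8*s^2 + 28*s + 16)
Step 4: add H5, H6 (parallel), giving (4*s^2 + 4*s - 9)/(4*s + 6)
Step 5: series reduction of [[H1/(1+H1*(H2*H3))]/(1+[H1/(1+H1*(H2*H3))]*H4)], (H5+H6); the result is T(s) itself (integer coefficients, no common factor, positive leading denominator coefficient)

Final answer: (8*s^6 - 90*s^4 - 46*s^3 + 208*s^2 + 64*s - 144)/(4*s^6 - 31*s^4 - 17*s^3 + 80*s^2 + 116*s + 48)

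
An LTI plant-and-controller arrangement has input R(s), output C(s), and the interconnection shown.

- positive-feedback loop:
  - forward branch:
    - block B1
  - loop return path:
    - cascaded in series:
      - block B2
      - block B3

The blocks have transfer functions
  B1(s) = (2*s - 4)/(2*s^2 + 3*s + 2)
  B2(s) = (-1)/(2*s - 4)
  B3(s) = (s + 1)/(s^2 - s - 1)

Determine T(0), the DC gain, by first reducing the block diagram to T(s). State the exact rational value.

Step 1: combine B2, B3 in series; result (-s - 1)/(2*s^3 - 6*s^2 + 2*s + 4)
Step 2: reduce the feedback loop with forward B1 and return (B2*B3); result (2*s^3 - 6*s^2 + 2*s + 4)/(2*s^4 + s^3 - 3*s^2 - 4*s - 1)
That last expression is T(s); at s = 0 only the constant terms survive, so T(0) = 4/(-1) = -4.

Final answer: -4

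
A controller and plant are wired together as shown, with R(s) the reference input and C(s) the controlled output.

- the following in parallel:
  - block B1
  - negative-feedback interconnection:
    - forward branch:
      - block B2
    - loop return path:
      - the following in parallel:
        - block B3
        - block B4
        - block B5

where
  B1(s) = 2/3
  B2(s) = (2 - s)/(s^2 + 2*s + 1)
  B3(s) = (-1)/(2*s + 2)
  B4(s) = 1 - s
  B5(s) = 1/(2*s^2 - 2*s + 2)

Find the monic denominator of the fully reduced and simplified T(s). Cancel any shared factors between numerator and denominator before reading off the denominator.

The answer is s^5 - s^4/2 + 7*s^3/4 + s/2 + 3/2.

Reasoning:
1. combine B3, B4, B5 in parallel, giving (-2*s^4 + 2*s^3 - s^2 + 2)/(2*s^3 + 2)
2. close the feedback loop around B2, (B3+B4+B5), giving (-2*s^4 + 4*s^3 - 2*s + 4)/(4*s^5 - 2*s^4 + 7*s^3 + 2*s + 6)
3. reduce the parallel group B1, [B2/(1+B2*(B3+B4+B5))], giving (8*s^5 - 10*s^4 + 26*s^3 - 2*s + 24)/(12*s^5 - 6*s^4 + 21*s^3 + 6*s + 18)
That last expression is T(s), already simplified. Scaling its denominator by 1/12 (the reciprocal of the leading coefficient) yields the monic denominator.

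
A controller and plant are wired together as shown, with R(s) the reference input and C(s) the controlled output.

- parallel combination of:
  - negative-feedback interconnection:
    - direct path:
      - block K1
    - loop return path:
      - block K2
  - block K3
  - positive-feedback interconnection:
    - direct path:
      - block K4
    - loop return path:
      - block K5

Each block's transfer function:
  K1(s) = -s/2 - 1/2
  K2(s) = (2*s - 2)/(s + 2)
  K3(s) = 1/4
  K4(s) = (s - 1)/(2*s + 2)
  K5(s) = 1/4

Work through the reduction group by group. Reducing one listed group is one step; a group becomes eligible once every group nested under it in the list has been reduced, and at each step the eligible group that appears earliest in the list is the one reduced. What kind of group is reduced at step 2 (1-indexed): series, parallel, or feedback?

(1) collapse the loop (K1 forward, K2 return)
(2) apply the feedback formula to K4, K5
(3) combine [K1/(1+K1*K2)], K3, [K4/(1-K4*K5)] in parallel
The group at step 2 is a feedback group.

Answer: feedback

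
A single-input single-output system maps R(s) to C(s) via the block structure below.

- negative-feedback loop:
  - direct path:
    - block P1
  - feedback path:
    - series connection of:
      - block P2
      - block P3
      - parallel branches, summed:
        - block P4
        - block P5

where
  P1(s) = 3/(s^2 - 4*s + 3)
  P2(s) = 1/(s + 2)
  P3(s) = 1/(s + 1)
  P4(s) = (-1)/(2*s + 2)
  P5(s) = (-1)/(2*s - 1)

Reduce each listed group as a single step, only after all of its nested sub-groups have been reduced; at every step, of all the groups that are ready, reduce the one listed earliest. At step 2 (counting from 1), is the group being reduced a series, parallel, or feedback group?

The answer is series.

Reasoning:
(1) parallel reduction of P4, P5
(2) multiply P2, P3, (P4+P5) (series)
(3) apply the feedback formula to P1, (P2*P3*(P4+P5))
At step 2 the group reduced is series.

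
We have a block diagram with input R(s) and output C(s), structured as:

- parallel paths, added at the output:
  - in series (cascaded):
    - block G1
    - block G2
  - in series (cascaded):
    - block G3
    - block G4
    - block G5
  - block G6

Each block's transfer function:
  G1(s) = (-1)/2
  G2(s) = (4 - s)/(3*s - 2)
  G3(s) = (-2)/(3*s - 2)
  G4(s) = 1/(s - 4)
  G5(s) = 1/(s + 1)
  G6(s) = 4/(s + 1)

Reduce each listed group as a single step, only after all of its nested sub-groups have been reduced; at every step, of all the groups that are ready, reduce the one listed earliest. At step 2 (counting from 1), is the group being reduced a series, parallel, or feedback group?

(1) combine G1, G2 in series
(2) reduce the series chain G3, G4, G5
(3) combine (G1*G2), (G3*G4*G5), G6 in parallel
Step 2: series.

Answer: series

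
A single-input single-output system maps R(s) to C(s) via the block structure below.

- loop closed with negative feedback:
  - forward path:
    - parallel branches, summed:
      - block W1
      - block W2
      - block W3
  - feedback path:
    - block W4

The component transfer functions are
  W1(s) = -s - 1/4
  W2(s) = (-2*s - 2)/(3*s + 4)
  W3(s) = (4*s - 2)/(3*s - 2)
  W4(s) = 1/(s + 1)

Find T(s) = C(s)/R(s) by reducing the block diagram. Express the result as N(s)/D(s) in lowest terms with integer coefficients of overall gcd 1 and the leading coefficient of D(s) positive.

Step 1 - add W1, W2, W3 (parallel) -> (-36*s^3 - 9*s^2 + 58*s - 8)/(36*s^2 + 24*s - 32)
Step 2 - reduce the feedback loop with forward (W1+W2+W3) and return W4 - this is the overall T(s), already in the required normalized form

Therefore the answer is (-36*s^4 - 45*s^3 + 49*s^2 + 50*s - 8)/(51*s^2 + 50*s - 40).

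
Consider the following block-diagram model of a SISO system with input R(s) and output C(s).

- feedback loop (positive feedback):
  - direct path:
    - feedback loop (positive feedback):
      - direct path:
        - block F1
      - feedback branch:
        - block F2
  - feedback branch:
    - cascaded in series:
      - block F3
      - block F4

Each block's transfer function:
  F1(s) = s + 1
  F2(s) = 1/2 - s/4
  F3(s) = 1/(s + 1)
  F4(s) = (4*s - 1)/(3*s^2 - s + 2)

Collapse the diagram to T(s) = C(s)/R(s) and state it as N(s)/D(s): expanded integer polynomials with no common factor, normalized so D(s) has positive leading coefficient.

Reducing step by step:

Step 1. collapse the loop (F1 forward, F2 return) gives (4*s + 4)/(s^2 - s + 2)
Step 2. cascade F3, F4 gives (4*s - 1)/(3*s^3 + 2*s^2 + s + 2)
Step 3. apply the feedback formula to [F1/(1-F1*F2)], (F3*F4), which is the overall transfer function T(s) = C(s)/R(s) in lowest terms

Answer: (12*s^3 + 8*s^2 + 4*s + 8)/(3*s^4 - 4*s^3 + 9*s^2 - 20*s + 8)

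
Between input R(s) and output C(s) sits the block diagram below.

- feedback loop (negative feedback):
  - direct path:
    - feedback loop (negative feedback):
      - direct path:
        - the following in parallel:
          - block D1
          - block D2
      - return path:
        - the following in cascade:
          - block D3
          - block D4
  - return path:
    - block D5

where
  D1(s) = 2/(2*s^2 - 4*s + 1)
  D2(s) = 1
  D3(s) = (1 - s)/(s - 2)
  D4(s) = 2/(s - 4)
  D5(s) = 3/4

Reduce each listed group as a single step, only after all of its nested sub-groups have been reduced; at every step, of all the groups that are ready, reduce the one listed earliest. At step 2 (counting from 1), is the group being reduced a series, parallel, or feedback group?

Step 1 - combine D1, D2 in parallel
Step 2 - combine D3, D4 in series
Step 3 - reduce the feedback loop with forward (D1+D2) and return (D3*D4)
Step 4 - reduce the feedback loop with forward [(D1+D2)/(1+(D1+D2)*(D3*D4))] and return D5
The group at step 2 is a series group.

Hence the answer: series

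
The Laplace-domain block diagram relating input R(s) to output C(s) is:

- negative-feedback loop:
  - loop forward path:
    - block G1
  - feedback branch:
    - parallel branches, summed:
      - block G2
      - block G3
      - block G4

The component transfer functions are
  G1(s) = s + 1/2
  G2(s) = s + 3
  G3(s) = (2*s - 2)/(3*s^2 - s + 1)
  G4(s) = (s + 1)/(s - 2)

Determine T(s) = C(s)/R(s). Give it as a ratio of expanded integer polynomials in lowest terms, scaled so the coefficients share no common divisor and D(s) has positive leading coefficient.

First reduce the diagram to T(s).

Step 1. add G2, G3, G4 (parallel) = (3*s^4 + 5*s^3 - 14*s^2 + s - 1)/(3*s^3 - 7*s^2 + 3*s - 2)
Step 2. apply the feedback formula to G1, (G2+G3+G4); the result is T(s) itself (integer coefficients, no common factor, positive leading denominator coefficient)

Answer: (6*s^4 - 11*s^3 - s^2 - s - 2)/(6*s^5 + 13*s^4 - 17*s^3 - 26*s^2 + 5*s - 5)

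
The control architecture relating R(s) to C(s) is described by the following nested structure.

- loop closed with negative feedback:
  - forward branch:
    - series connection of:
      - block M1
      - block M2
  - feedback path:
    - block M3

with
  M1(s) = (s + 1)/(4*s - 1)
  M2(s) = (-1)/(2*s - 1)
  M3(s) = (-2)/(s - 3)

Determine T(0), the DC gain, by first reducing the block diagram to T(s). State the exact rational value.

Step 1 - reduce the series chain M1, M2 = (-s - 1)/(8*s^2 - 6*s + 1)
Step 2 - close the feedback loop around (M1*M2), M3 = (-s^2 + 2*s + 3)/(8*s^3 - 30*s^2 + 21*s - 1)
Step 2 gives the overall T(s). Then T(0) = 3/(-1) = -3.

Final answer: -3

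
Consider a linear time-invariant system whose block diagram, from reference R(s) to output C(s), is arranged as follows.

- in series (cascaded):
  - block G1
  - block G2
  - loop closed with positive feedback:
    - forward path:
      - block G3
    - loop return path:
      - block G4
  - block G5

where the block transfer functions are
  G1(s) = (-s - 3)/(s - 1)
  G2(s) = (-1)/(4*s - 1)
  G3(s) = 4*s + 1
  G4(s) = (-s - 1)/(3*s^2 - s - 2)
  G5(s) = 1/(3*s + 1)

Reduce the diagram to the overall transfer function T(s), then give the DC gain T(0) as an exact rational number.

Answer: 6

Working:
[1] feedback reduction of G3, G4 -> (12*s^3 - s^2 - 9*s - 2)/(7*s^2 + 4*s - 1)
[2] reduce the series chain G1, G2, [G3/(1-G3*G4)], G5 -> (12*s^3 + 47*s^2 + 35*s + 6)/(84*s^4 + 55*s^3 - 15*s^2 - 5*s + 1)
Evaluating the step-2 result (the overall T(s)) at s = 0 gives T(0) = 6/1 = 6.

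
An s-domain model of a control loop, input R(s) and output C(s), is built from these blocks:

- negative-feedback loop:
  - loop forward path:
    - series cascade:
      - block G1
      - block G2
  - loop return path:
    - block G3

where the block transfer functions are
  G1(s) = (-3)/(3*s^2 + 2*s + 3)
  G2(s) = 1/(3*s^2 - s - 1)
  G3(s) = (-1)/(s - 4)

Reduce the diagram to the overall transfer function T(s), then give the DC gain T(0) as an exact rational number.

Reducing step by step:

1. cascade G1, G2 = (-3)/(9*s^4 + 3*s^3 + 4*s^2 - 5*s - 3)
2. collapse the loop ((G1*G2) forward, G3 return) = (12 - 3*s)/(9*s^5 - 33*s^4 - 8*s^3 - 21*s^2 + 17*s + 15)
Step 2 gives the overall T(s). Then T(0) = 12/15 = 4/5.

Answer: 4/5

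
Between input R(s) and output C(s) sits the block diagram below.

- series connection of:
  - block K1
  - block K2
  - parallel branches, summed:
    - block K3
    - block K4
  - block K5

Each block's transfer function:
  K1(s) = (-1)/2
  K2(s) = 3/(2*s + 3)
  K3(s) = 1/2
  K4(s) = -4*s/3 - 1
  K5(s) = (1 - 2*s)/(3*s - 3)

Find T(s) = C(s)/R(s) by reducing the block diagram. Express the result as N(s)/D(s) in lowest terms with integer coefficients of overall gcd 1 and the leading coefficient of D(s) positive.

(1) add K3, K4 (parallel) gives -4*s/3 - 1/2
(2) cascade K1, K2, (K3+K4), K5, giving the overall T(s)

Final answer: (-16*s^2 + 2*s + 3)/(24*s^2 + 12*s - 36)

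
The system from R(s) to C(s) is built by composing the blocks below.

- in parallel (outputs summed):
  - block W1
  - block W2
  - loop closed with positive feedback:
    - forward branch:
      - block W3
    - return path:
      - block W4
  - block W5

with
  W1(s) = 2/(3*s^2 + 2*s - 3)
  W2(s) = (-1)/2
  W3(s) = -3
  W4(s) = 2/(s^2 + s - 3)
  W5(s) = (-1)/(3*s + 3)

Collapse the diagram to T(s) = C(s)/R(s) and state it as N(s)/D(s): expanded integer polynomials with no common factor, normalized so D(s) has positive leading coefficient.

1. feedback reduction of W3, W4 = (-3*s^2 - 3*s + 9)/(s^2 + s + 3)
2. parallel reduction of W1, W2, [W3/(1-W3*W4)], W5 - this is the overall T(s), already in the required normalized form

Answer: (-63*s^5 - 174*s^4 + 53*s^3 + 317*s^2 + 60*s - 81)/(18*s^5 + 48*s^4 + 78*s^3 + 66*s^2 - 36*s - 54)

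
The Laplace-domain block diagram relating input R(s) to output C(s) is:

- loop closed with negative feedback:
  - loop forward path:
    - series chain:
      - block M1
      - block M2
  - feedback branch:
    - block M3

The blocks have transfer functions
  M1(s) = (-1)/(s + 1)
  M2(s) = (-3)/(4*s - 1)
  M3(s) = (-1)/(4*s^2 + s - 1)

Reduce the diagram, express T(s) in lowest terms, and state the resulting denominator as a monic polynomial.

Reducing step by step:

Step 1: series reduction of M1, M2; result 3/(4*s^2 + 3*s - 1)
Step 2: feedback reduction of (M1*M2), M3; result (12*s^2 + 3*s - 3)/(16*s^4 + 16*s^3 - 5*s^2 - 4*s - 2)
That last expression is T(s), already simplified. Scaling its denominator by 1/16 (the reciprocal of the leading coefficient) yields the monic denominator.

Answer: s^4 + s^3 - 5*s^2/16 - s/4 - 1/8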